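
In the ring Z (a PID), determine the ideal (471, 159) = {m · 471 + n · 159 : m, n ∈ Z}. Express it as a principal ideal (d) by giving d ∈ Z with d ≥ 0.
In the PID Z, (a, b) is generated by gcd(a, b). Compute gcd(471, 159) with the extended Euclidean algorithm, tracking rows (r, s, t) with s·471 + t·159 = r:
  row A: (471, 1, 0)   [1·471 + 0·159 = 471]
  row B: (159, 0, 1)   [0·471 + 1·159 = 159]
  471 = 2·159 + 153   → row C = row A − 2·row B = (153, 1, −2)   [check: 1·471 − 2·159 = 153]
  159 = 1·153 + 6   → row D = row B − 1·row C = (6, −1, 3)   [check: −1·471 + 3·159 = 6]
  153 = 25·6 + 3   → row E = row C − 25·row D = (3, 26, −77)   [check: 26·471 − 77·159 = 3]
  6 = 2·3 + 0   → remainder 0, stop. gcd = 3 (last nonzero row E).
So gcd(471, 159) = 3, with Bézout identity 26·471 − 77·159 = 3. Containment (⊇): the Bézout identity exhibits 3 as an element of (471, 159), giving (3) ⊆ (471, 159). Containment (⊆): since 3 | 471 and 3 | 159 (471 = 3·157, 159 = 3·53), every Z-linear combination of 471 and 159 is divisible by 3, so (471, 159) ⊆ (3). Therefore (471, 159) = (3), d = 3.

Final answer: (471, 159) = (3); d = 3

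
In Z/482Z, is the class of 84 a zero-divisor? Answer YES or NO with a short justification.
gcd(84, 482) = 2 > 1, so 84 is not a unit in Z/482Z. In Z/nZ every nonzero non-unit is a zero-divisor: explicitly, take b = 482/gcd = 241 ≠ 0 (mod 482); then 84·241 = 20244 = 42·482, i.e. 84·241 ≡ 0 (mod 482). So 84 is a zero-divisor.

Final answer: YES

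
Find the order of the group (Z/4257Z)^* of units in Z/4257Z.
(Z/4257Z)^* consists of the classes a with gcd(a, 4257) = 1, so its order is φ(4257). φ is multiplicative, with φ(p^e) = p^e − p^(e−1). Factorise 4257 = 3^2 · 11 · 43. Then
  φ(4257) = (3^2 − 3^1) · (11 − 1) · (43 − 1) = 6 · 10 · 42 = 2520.
Thus |(Z/4257Z)^*| = 2520.

Final answer: |(Z/4257Z)^*| = 2520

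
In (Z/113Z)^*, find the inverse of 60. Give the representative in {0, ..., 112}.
Apply the extended Euclidean algorithm to (113, 60), tracking rows (r, s, t) with s·113 + t·60 = r. Each division r_prev = q·r_cur + r_new produces the new row as (previous row) − q·(current row):
  row A: (113, 1, 0)   [1·113 + 0·60 = 113]
  row B: (60, 0, 1)   [0·113 + 1·60 = 60]
  113 = 1·60 + 53   → row C = row A − 1·row B = (53, 1, −1)   [check: 1·113 − 1·60 = 53]
  60 = 1·53 + 7   → row D = row B − 1·row C = (7, −1, 2)   [check: −1·113 + 2·60 = 7]
  53 = 7·7 + 4   → row E = row C − 7·row D = (4, 8, −15)   [check: 8·113 − 15·60 = 4]
  7 = 1·4 + 3   → row F = row D − 1·row E = (3, −9, 17)   [check: −9·113 + 17·60 = 3]
  4 = 1·3 + 1   → row G = row E − 1·row F = (1, 17, −32)   [check: 17·113 − 32·60 = 1]
  3 = 3·1 + 0   → remainder 0, stop. gcd = 1 (last nonzero row G).
The gcd is 1, so 60 is invertible mod 113. The last nonzero row gives 17·113 − 32·60 = 1, so t = −32. So 60^(−1) ≡ −32 ≡ 81 (mod 113). Verify: 60 · 81 = 4860 ≡ 1 (mod 113). ✓

Final answer: 60^(−1) ≡ 81 (mod 113)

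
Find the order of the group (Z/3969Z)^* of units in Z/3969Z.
|(Z/3969Z)^*| = 2268

(Z/3969Z)^* consists of the classes a with gcd(a, 3969) = 1, so its order is φ(3969). φ is multiplicative, with φ(p^e) = p^e − p^(e−1). Factorise 3969 = 3^4 · 7^2. Then
  φ(3969) = (3^4 − 3^3) · (7^2 − 7^1) = 54 · 42 = 2268.
Thus |(Z/3969Z)^*| = 2268.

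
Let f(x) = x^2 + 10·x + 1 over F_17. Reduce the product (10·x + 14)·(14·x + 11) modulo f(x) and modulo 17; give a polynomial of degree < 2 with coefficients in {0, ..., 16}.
a · b ≡ 11·x + 14 (mod f(x))

Multiply as integer polynomials: a · b = 140·x^2 + 306·x + 154. Reducing coefficients mod 17: a · b ≡ 4·x^2 + 1. Now divide by f(x) = x^2 + 10·x + 1 in F_17[x], eliminating the leading term at each step:
  leading term 4·x^2: subtract (4)·f(x) = 4·x^2 + 6·x + 4, leaving 11·x + 14 (coefficients mod 17)
The degree is now < 2, so this is the remainder. Hence a · b ≡ 11·x + 14 in F_17[x]/(f).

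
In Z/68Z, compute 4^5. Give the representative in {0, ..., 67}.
Use repeated squaring. Binary(5) = 101. Walk through the bits of the exponent 5 left-to-right: at each bit after the leading one, square the running value, then multiply by 4 if the bit is 1 (always reducing mod 68):
  bit 1 = 1 (leading): start with 4.
  bit 2 = 0: square 4^2 = 16 (mod 68).
  bit 3 = 1: square 16^2 = 256 ≡ 52; bit is 1, so multiply 52·4 = 208 ≡ 4 (mod 68).
Final value: 4^5 ≡ 4 (mod 68).

Final answer: 4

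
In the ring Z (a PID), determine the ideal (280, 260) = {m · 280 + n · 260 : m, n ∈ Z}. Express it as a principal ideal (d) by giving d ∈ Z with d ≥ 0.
(280, 260) = (20); d = 20

In the PID Z, (a, b) is generated by gcd(a, b). Compute gcd(280, 260) with the extended Euclidean algorithm, tracking rows (r, s, t) with s·280 + t·260 = r:
  row A: (280, 1, 0)   [1·280 + 0·260 = 280]
  row B: (260, 0, 1)   [0·280 + 1·260 = 260]
  280 = 1·260 + 20   → row C = row A − 1·row B = (20, 1, −1)   [check: 1·280 − 1·260 = 20]
  260 = 13·20 + 0   → remainder 0, stop. gcd = 20 (last nonzero row C).
So gcd(280, 260) = 20, with Bézout identity 1·280 − 1·260 = 20. Containment (⊇): the Bézout identity exhibits 20 as an element of (280, 260), giving (20) ⊆ (280, 260). Containment (⊆): since 20 | 280 and 20 | 260 (280 = 20·14, 260 = 20·13), every Z-linear combination of 280 and 260 is divisible by 20, so (280, 260) ⊆ (20). Therefore (280, 260) = (20), d = 20.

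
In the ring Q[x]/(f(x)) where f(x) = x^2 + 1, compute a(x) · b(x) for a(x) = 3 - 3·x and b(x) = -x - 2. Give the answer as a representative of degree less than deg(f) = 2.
a · b ≡ 3·x - 9 (mod f(x))

First multiply in Q[x] without reducing: a · b = 3·x^2 + 3·x - 6. Now divide by f(x) = x^2 + 1, eliminating the leading term at each step:
  leading term 3·x^2: subtract (3)·f(x) = 3·x^2 + 3, leaving 3·x - 9
The degree is now < 2, so this is the remainder. Hence a · b ≡ 3·x - 9 in Q[x]/(f).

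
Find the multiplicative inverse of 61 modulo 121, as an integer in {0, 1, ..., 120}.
Apply the extended Euclidean algorithm to (121, 61), tracking rows (r, s, t) with s·121 + t·61 = r. Each division r_prev = q·r_cur + r_new produces the new row as (previous row) − q·(current row):
  row A: (121, 1, 0)   [1·121 + 0·61 = 121]
  row B: (61, 0, 1)   [0·121 + 1·61 = 61]
  121 = 1·61 + 60   → row C = row A − 1·row B = (60, 1, −1)   [check: 1·121 − 1·61 = 60]
  61 = 1·60 + 1   → row D = row B − 1·row C = (1, −1, 2)   [check: −1·121 + 2·61 = 1]
  60 = 60·1 + 0   → remainder 0, stop. gcd = 1 (last nonzero row D).
The gcd is 1, so 61 is invertible mod 121. The last nonzero row gives −1·121 + 2·61 = 1, so t = 2. So 61^(−1) ≡ 2 (mod 121). Verify: 61 · 2 = 122 ≡ 1 (mod 121). ✓

Final answer: 61^(−1) ≡ 2 (mod 121)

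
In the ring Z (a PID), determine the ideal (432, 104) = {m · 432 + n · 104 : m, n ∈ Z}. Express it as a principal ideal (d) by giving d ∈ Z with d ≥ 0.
(432, 104) = (8); d = 8

In the PID Z, (a, b) is generated by gcd(a, b). Compute gcd(432, 104) with the extended Euclidean algorithm, tracking rows (r, s, t) with s·432 + t·104 = r:
  row A: (432, 1, 0)   [1·432 + 0·104 = 432]
  row B: (104, 0, 1)   [0·432 + 1·104 = 104]
  432 = 4·104 + 16   → row C = row A − 4·row B = (16, 1, −4)   [check: 1·432 − 4·104 = 16]
  104 = 6·16 + 8   → row D = row B − 6·row C = (8, −6, 25)   [check: −6·432 + 25·104 = 8]
  16 = 2·8 + 0   → remainder 0, stop. gcd = 8 (last nonzero row D).
So gcd(432, 104) = 8, with Bézout identity −6·432 + 25·104 = 8. Containment (⊇): the Bézout identity exhibits 8 as an element of (432, 104), giving (8) ⊆ (432, 104). Containment (⊆): since 8 | 432 and 8 | 104 (432 = 8·54, 104 = 8·13), every Z-linear combination of 432 and 104 is divisible by 8, so (432, 104) ⊆ (8). Therefore (432, 104) = (8), d = 8.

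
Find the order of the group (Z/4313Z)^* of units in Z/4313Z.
|(Z/4313Z)^*| = 4068

(Z/4313Z)^* consists of the classes a with gcd(a, 4313) = 1, so its order is φ(4313). φ is multiplicative, with φ(p^e) = p^e − p^(e−1). Factorise 4313 = 19 · 227. Then
  φ(4313) = (19 − 1) · (227 − 1) = 18 · 226 = 4068.
Thus |(Z/4313Z)^*| = 4068.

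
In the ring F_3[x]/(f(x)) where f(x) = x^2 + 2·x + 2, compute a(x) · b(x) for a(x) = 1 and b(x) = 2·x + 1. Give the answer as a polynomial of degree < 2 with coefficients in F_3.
Multiply as integer polynomials: a · b = 2·x + 1. Reducing coefficients mod 3: a · b ≡ 2·x + 1. This already has degree < 2, so no reduction by f is needed. Hence a · b ≡ 2·x + 1 in F_3[x]/(f).

Final answer: a · b ≡ 2·x + 1 (mod f(x))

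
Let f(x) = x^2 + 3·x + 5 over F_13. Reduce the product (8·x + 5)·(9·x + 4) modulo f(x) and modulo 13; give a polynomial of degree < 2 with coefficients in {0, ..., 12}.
Multiply as integer polynomials: a · b = 72·x^2 + 77·x + 20. Reducing coefficients mod 13: a · b ≡ 7·x^2 + 12·x + 7. Now divide by f(x) = x^2 + 3·x + 5 in F_13[x], eliminating the leading term at each step:
  leading term 7·x^2: subtract (7)·f(x) = 7·x^2 + 8·x + 9, leaving 4·x + 11 (coefficients mod 13)
The degree is now < 2, so this is the remainder. Hence a · b ≡ 4·x + 11 in F_13[x]/(f).

Final answer: a · b ≡ 4·x + 11 (mod f(x))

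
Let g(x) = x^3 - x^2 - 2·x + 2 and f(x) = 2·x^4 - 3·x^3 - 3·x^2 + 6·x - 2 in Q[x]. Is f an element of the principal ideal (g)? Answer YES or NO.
YES

In Q[x] the ideal (g) consists of all multiples of g, so f ∈ (g) iff g | f, i.e. iff the remainder of f on division by g is 0. Divide f by g (g is monic, so eliminate the leading term of the running remainder at each step):
  leading term 2·x^4: subtract (2·x)·g(x) = 2·x^4 - 2·x^3 - 4·x^2 + 4·x, leaving -x^3 + x^2 + 2·x - 2
  leading term -x^3: subtract (-1)·g(x) = -x^3 + x^2 + 2·x - 2, leaving 0
The remainder is 0, so f(x) = g(x) · h(x) with h(x) = 2·x - 1. Hence g | f, i.e. f ∈ (g).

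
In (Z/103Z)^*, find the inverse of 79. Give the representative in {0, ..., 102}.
79^(−1) ≡ 30 (mod 103)

Apply the extended Euclidean algorithm to (103, 79), tracking rows (r, s, t) with s·103 + t·79 = r. Each division r_prev = q·r_cur + r_new produces the new row as (previous row) − q·(current row):
  row A: (103, 1, 0)   [1·103 + 0·79 = 103]
  row B: (79, 0, 1)   [0·103 + 1·79 = 79]
  103 = 1·79 + 24   → row C = row A − 1·row B = (24, 1, −1)   [check: 1·103 − 1·79 = 24]
  79 = 3·24 + 7   → row D = row B − 3·row C = (7, −3, 4)   [check: −3·103 + 4·79 = 7]
  24 = 3·7 + 3   → row E = row C − 3·row D = (3, 10, −13)   [check: 10·103 − 13·79 = 3]
  7 = 2·3 + 1   → row F = row D − 2·row E = (1, −23, 30)   [check: −23·103 + 30·79 = 1]
  3 = 3·1 + 0   → remainder 0, stop. gcd = 1 (last nonzero row F).
The gcd is 1, so 79 is invertible mod 103. The last nonzero row gives −23·103 + 30·79 = 1, so t = 30. So 79^(−1) ≡ 30 (mod 103). Verify: 79 · 30 = 2370 ≡ 1 (mod 103). ✓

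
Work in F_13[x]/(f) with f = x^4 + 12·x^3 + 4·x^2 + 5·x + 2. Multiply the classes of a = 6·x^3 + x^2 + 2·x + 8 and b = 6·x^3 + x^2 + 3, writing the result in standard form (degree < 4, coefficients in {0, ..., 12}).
Multiply as integer polynomials: a · b = 36·x^6 + 12·x^5 + 13·x^4 + 68·x^3 + 11·x^2 + 6·x + 24. Reducing coefficients mod 13: a · b ≡ 10·x^6 + 12·x^5 + 3·x^3 + 11·x^2 + 6·x + 11. Now divide by f(x) = x^4 + 12·x^3 + 4·x^2 + 5·x + 2 in F_13[x], eliminating the leading term at each step:
  leading term 10·x^6: subtract (10·x^2)·f(x) = 10·x^6 + 3·x^5 + x^4 + 11·x^3 + 7·x^2, leaving 9·x^5 + 12·x^4 + 5·x^3 + 4·x^2 + 6·x + 11 (coefficients mod 13)
  leading term 9·x^5: subtract (9·x)·f(x) = 9·x^5 + 4·x^4 + 10·x^3 + 6·x^2 + 5·x, leaving 8·x^4 + 8·x^3 + 11·x^2 + x + 11 (coefficients mod 13)
  leading term 8·x^4: subtract (8)·f(x) = 8·x^4 + 5·x^3 + 6·x^2 + x + 3, leaving 3·x^3 + 5·x^2 + 8 (coefficients mod 13)
The degree is now < 4, so this is the remainder. Hence a · b ≡ 3·x^3 + 5·x^2 + 8 in F_13[x]/(f).

Final answer: a · b ≡ 3·x^3 + 5·x^2 + 8 (mod f(x))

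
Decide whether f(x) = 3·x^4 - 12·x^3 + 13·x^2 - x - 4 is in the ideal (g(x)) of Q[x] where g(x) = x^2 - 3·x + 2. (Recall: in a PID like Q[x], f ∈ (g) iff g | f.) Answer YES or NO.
NO

In Q[x] the ideal (g) consists of all multiples of g, so f ∈ (g) iff g | f, i.e. iff the remainder of f on division by g is 0. Divide f by g (g is monic, so eliminate the leading term of the running remainder at each step):
  leading term 3·x^4: subtract (3·x^2)·g(x) = 3·x^4 - 9·x^3 + 6·x^2, leaving -3·x^3 + 7·x^2 - x - 4
  leading term -3·x^3: subtract (-3·x)·g(x) = -3·x^3 + 9·x^2 - 6·x, leaving -2·x^2 + 5·x - 4
  leading term -2·x^2: subtract (-2)·g(x) = -2·x^2 + 6·x - 4, leaving -x
The remainder r(x) = -x ≠ 0 (and deg r < deg g), so g ∤ f, i.e. f ∉ (g).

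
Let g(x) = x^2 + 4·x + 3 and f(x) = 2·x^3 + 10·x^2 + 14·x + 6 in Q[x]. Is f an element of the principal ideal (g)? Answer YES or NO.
YES

In Q[x] the ideal (g) consists of all multiples of g, so f ∈ (g) iff g | f, i.e. iff the remainder of f on division by g is 0. Divide f by g (g is monic, so eliminate the leading term of the running remainder at each step):
  leading term 2·x^3: subtract (2·x)·g(x) = 2·x^3 + 8·x^2 + 6·x, leaving 2·x^2 + 8·x + 6
  leading term 2·x^2: subtract (2)·g(x) = 2·x^2 + 8·x + 6, leaving 0
The remainder is 0, so f(x) = g(x) · h(x) with h(x) = 2·x + 2. Hence g | f, i.e. f ∈ (g).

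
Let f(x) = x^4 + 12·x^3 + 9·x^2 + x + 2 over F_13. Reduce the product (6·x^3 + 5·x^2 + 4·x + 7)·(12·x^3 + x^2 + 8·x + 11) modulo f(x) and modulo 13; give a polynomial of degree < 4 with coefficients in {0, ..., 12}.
a · b ≡ 5·x^3 + 9·x^2 + 12·x + 11 (mod f(x))

Multiply as integer polynomials: a · b = 72·x^6 + 66·x^5 + 101·x^4 + 194·x^3 + 94·x^2 + 100·x + 77. Reducing coefficients mod 13: a · b ≡ 7·x^6 + x^5 + 10·x^4 + 12·x^3 + 3·x^2 + 9·x + 12. Now divide by f(x) = x^4 + 12·x^3 + 9·x^2 + x + 2 in F_13[x], eliminating the leading term at each step:
  leading term 7·x^6: subtract (7·x^2)·f(x) = 7·x^6 + 6·x^5 + 11·x^4 + 7·x^3 + x^2, leaving 8·x^5 + 12·x^4 + 5·x^3 + 2·x^2 + 9·x + 12 (coefficients mod 13)
  leading term 8·x^5: subtract (8·x)·f(x) = 8·x^5 + 5·x^4 + 7·x^3 + 8·x^2 + 3·x, leaving 7·x^4 + 11·x^3 + 7·x^2 + 6·x + 12 (coefficients mod 13)
  leading term 7·x^4: subtract (7)·f(x) = 7·x^4 + 6·x^3 + 11·x^2 + 7·x + 1, leaving 5·x^3 + 9·x^2 + 12·x + 11 (coefficients mod 13)
The degree is now < 4, so this is the remainder. Hence a · b ≡ 5·x^3 + 9·x^2 + 12·x + 11 in F_13[x]/(f).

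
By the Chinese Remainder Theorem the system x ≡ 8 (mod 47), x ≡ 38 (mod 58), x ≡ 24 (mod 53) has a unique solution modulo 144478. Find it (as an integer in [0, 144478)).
The moduli 47, 58, 53 are pairwise coprime, so by the CRT there is a unique solution mod 47·58·53 = 144478.
Solve by successive substitution. Start with x ≡ 8 (mod 47).
  Combine with x ≡ 38 (mod 58): write x = 8 + 47·t and require 8 + 47·t ≡ 38 (mod 58), i.e. 47·t ≡ 38 − 8 ≡ 30 (mod 58). Since 47^(−1) ≡ 21 (mod 58), t ≡ 21·30 ≡ 50 (mod 58). So x ≡ 8 + 47·50 = 2358 (mod 2726).
  Combine with x ≡ 24 (mod 53): write x = 2358 + 2726·t and require 2358 + 2726·t ≡ 24 (mod 53), i.e. 2726·t ≡ 24 − 2358 ≡ 51 (mod 53). Since 2726^(−1) ≡ 30 (mod 53) (2726 ≡ 23 (mod 53)), t ≡ 30·51 ≡ 46 (mod 53). So x ≡ 2358 + 2726·46 = 127754 (mod 144478).
Unique solution in [0, 144478): x = 127754.

Final answer: x ≡ 127754 (mod 144478); the representative in [0, 144478) is 127754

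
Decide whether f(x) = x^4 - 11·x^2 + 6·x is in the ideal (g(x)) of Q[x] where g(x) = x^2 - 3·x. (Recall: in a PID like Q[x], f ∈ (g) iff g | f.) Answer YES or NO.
In Q[x] the ideal (g) consists of all multiples of g, so f ∈ (g) iff g | f, i.e. iff the remainder of f on division by g is 0. Divide f by g (g is monic, so eliminate the leading term of the running remainder at each step):
  leading term x^4: subtract (x^2)·g(x) = x^4 - 3·x^3, leaving 3·x^3 - 11·x^2 + 6·x
  leading term 3·x^3: subtract (3·x)·g(x) = 3·x^3 - 9·x^2, leaving -2·x^2 + 6·x
  leading term -2·x^2: subtract (-2)·g(x) = -2·x^2 + 6·x, leaving 0
The remainder is 0, so f(x) = g(x) · h(x) with h(x) = x^2 + 3·x - 2. Hence g | f, i.e. f ∈ (g).

Final answer: YES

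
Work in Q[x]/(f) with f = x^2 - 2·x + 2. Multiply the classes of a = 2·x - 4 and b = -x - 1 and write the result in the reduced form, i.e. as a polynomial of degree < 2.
a · b ≡ 8 - 2·x (mod f(x))

First multiply in Q[x] without reducing: a · b = -2·x^2 + 2·x + 4. Now divide by f(x) = x^2 - 2·x + 2, eliminating the leading term at each step:
  leading term -2·x^2: subtract (-2)·f(x) = -2·x^2 + 4·x - 4, leaving 8 - 2·x
The degree is now < 2, so this is the remainder. Hence a · b ≡ 8 - 2·x in Q[x]/(f).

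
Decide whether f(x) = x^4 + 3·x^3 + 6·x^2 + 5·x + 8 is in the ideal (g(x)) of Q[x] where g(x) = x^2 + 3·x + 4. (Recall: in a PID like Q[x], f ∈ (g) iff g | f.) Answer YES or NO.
NO

In Q[x] the ideal (g) consists of all multiples of g, so f ∈ (g) iff g | f, i.e. iff the remainder of f on division by g is 0. Divide f by g (g is monic, so eliminate the leading term of the running remainder at each step):
  leading term x^4: subtract (x^2)·g(x) = x^4 + 3·x^3 + 4·x^2, leaving 2·x^2 + 5·x + 8
  leading term 2·x^2: subtract (2)·g(x) = 2·x^2 + 6·x + 8, leaving -x
The remainder r(x) = -x ≠ 0 (and deg r < deg g), so g ∤ f, i.e. f ∉ (g).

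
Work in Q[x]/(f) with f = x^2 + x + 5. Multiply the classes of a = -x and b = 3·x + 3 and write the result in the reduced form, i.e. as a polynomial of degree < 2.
a · b ≡ 15 (mod f(x))

First multiply in Q[x] without reducing: a · b = -3·x^2 - 3·x. Now divide by f(x) = x^2 + x + 5, eliminating the leading term at each step:
  leading term -3·x^2: subtract (-3)·f(x) = -3·x^2 - 3·x - 15, leaving 15
The degree is now < 2, so this is the remainder. Hence a · b ≡ 15 in Q[x]/(f).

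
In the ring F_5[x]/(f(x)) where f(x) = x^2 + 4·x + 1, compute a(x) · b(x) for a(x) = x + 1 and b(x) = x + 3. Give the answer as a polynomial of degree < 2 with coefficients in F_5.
Multiply as integer polynomials: a · b = x^2 + 4·x + 3. Reducing coefficients mod 5: a · b ≡ x^2 + 4·x + 3. Now divide by f(x) = x^2 + 4·x + 1 in F_5[x], eliminating the leading term at each step:
  leading term x^2: subtract (1)·f(x) = x^2 + 4·x + 1, leaving 2 (coefficients mod 5)
The degree is now < 2, so this is the remainder. Hence a · b ≡ 2 in F_5[x]/(f).

Final answer: a · b ≡ 2 (mod f(x))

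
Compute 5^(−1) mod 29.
5^(−1) ≡ 6 (mod 29)

Apply the extended Euclidean algorithm to (29, 5), tracking rows (r, s, t) with s·29 + t·5 = r. Each division r_prev = q·r_cur + r_new produces the new row as (previous row) − q·(current row):
  row A: (29, 1, 0)   [1·29 + 0·5 = 29]
  row B: (5, 0, 1)   [0·29 + 1·5 = 5]
  29 = 5·5 + 4   → row C = row A − 5·row B = (4, 1, −5)   [check: 1·29 − 5·5 = 4]
  5 = 1·4 + 1   → row D = row B − 1·row C = (1, −1, 6)   [check: −1·29 + 6·5 = 1]
  4 = 4·1 + 0   → remainder 0, stop. gcd = 1 (last nonzero row D).
The gcd is 1, so 5 is invertible mod 29. The last nonzero row gives −1·29 + 6·5 = 1, so t = 6. So 5^(−1) ≡ 6 (mod 29). Verify: 5 · 6 = 30 ≡ 1 (mod 29). ✓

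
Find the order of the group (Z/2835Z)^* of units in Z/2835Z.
(Z/2835Z)^* consists of the classes a with gcd(a, 2835) = 1, so its order is φ(2835). φ is multiplicative, with φ(p^e) = p^e − p^(e−1). Factorise 2835 = 3^4 · 5 · 7. Then
  φ(2835) = (3^4 − 3^3) · (5 − 1) · (7 − 1) = 54 · 4 · 6 = 1296.
Thus |(Z/2835Z)^*| = 1296.

Final answer: |(Z/2835Z)^*| = 1296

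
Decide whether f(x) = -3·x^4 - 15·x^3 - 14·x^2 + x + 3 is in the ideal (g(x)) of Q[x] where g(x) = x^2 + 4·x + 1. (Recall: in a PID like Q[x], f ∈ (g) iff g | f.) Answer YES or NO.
NO

In Q[x] the ideal (g) consists of all multiples of g, so f ∈ (g) iff g | f, i.e. iff the remainder of f on division by g is 0. Divide f by g (g is monic, so eliminate the leading term of the running remainder at each step):
  leading term -3·x^4: subtract (-3·x^2)·g(x) = -3·x^4 - 12·x^3 - 3·x^2, leaving -3·x^3 - 11·x^2 + x + 3
  leading term -3·x^3: subtract (-3·x)·g(x) = -3·x^3 - 12·x^2 - 3·x, leaving x^2 + 4·x + 3
  leading term x^2: subtract (1)·g(x) = x^2 + 4·x + 1, leaving 2
The remainder r(x) = 2 ≠ 0 (and deg r < deg g), so g ∤ f, i.e. f ∉ (g).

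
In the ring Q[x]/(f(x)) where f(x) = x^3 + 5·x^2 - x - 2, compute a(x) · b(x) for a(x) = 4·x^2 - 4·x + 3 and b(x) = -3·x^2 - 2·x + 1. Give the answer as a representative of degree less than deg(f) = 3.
First multiply in Q[x] without reducing: a · b = -12·x^4 + 4·x^3 + 3·x^2 - 10·x + 3. Now divide by f(x) = x^3 + 5·x^2 - x - 2, eliminating the leading term at each step:
  leading term -12·x^4: subtract (-12·x)·f(x) = -12·x^4 - 60·x^3 + 12·x^2 + 24·x, leaving 64·x^3 - 9·x^2 - 34·x + 3
  leading term 64·x^3: subtract (64)·f(x) = 64·x^3 + 320·x^2 - 64·x - 128, leaving -329·x^2 + 30·x + 131
The degree is now < 3, so this is the remainder. Hence a · b ≡ -329·x^2 + 30·x + 131 in Q[x]/(f).

Final answer: a · b ≡ -329·x^2 + 30·x + 131 (mod f(x))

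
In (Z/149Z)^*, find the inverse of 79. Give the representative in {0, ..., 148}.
79^(−1) ≡ 83 (mod 149)

Apply the extended Euclidean algorithm to (149, 79), tracking rows (r, s, t) with s·149 + t·79 = r. Each division r_prev = q·r_cur + r_new produces the new row as (previous row) − q·(current row):
  row A: (149, 1, 0)   [1·149 + 0·79 = 149]
  row B: (79, 0, 1)   [0·149 + 1·79 = 79]
  149 = 1·79 + 70   → row C = row A − 1·row B = (70, 1, −1)   [check: 1·149 − 1·79 = 70]
  79 = 1·70 + 9   → row D = row B − 1·row C = (9, −1, 2)   [check: −1·149 + 2·79 = 9]
  70 = 7·9 + 7   → row E = row C − 7·row D = (7, 8, −15)   [check: 8·149 − 15·79 = 7]
  9 = 1·7 + 2   → row F = row D − 1·row E = (2, −9, 17)   [check: −9·149 + 17·79 = 2]
  7 = 3·2 + 1   → row G = row E − 3·row F = (1, 35, −66)   [check: 35·149 − 66·79 = 1]
  2 = 2·1 + 0   → remainder 0, stop. gcd = 1 (last nonzero row G).
The gcd is 1, so 79 is invertible mod 149. The last nonzero row gives 35·149 − 66·79 = 1, so t = −66. So 79^(−1) ≡ −66 ≡ 83 (mod 149). Verify: 79 · 83 = 6557 ≡ 1 (mod 149). ✓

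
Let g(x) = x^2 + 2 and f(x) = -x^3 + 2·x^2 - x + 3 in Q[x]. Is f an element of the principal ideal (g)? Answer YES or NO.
NO

In Q[x] the ideal (g) consists of all multiples of g, so f ∈ (g) iff g | f, i.e. iff the remainder of f on division by g is 0. Divide f by g (g is monic, so eliminate the leading term of the running remainder at each step):
  leading term -x^3: subtract (-x)·g(x) = -x^3 - 2·x, leaving 2·x^2 + x + 3
  leading term 2·x^2: subtract (2)·g(x) = 2·x^2 + 4, leaving x - 1
The remainder r(x) = x - 1 ≠ 0 (and deg r < deg g), so g ∤ f, i.e. f ∉ (g).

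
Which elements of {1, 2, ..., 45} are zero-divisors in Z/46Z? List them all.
An element a ∈ Z/46Z (with a ≠ 0) is a zero-divisor iff gcd(a, 46) > 1 (because a is a unit precisely when gcd(a, n) = 1, and in Z/nZ every nonzero, non-unit element is a zero-divisor). Scan a = 1, ..., 45 and keep those with gcd(a, 46) > 1:
  gcd(2, 46) = 2, gcd(4, 46) = 2, gcd(6, 46) = 2, gcd(8, 46) = 2, gcd(10, 46) = 2, gcd(12, 46) = 2, gcd(14, 46) = 2, gcd(16, 46) = 2, gcd(18, 46) = 2, gcd(20, 46) = 2, gcd(22, 46) = 2, gcd(23, 46) = 23, gcd(24, 46) = 2, gcd(26, 46) = 2, gcd(28, 46) = 2, gcd(30, 46) = 2, gcd(32, 46) = 2, gcd(34, 46) = 2, gcd(36, 46) = 2, gcd(38, 46) = 2, gcd(40, 46) = 2, gcd(42, 46) = 2, gcd(44, 46) = 2.
All other a ∈ {1, ..., 45} have gcd(a, 46) = 1 and are units. So the nonzero zero-divisors are exactly the 23 values of a appearing in this scan.

Final answer: nonzero zero-divisors of Z/46Z = {2, 4, 6, 8, 10, 12, 14, 16, 18, 20, 22, 23, 24, 26, 28, 30, 32, 34, 36, 38, 40, 42, 44}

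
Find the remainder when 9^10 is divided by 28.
9

Use repeated squaring. Binary(10) = 1010. Walk through the bits of the exponent 10 left-to-right: at each bit after the leading one, square the running value, then multiply by 9 if the bit is 1 (always reducing mod 28):
  bit 1 = 1 (leading): start with 9.
  bit 2 = 0: square 9^2 = 81 ≡ 25 (mod 28).
  bit 3 = 1: square 25^2 = 625 ≡ 9; bit is 1, so multiply 9·9 = 81 ≡ 25 (mod 28).
  bit 4 = 0: square 25^2 = 625 ≡ 9 (mod 28).
Final value: 9^10 ≡ 9 (mod 28).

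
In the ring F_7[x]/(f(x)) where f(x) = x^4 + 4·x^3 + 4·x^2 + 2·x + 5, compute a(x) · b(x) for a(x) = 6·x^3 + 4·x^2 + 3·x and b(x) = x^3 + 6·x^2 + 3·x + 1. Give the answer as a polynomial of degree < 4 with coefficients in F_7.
a · b ≡ 6·x^3 + 4·x^2 + 2·x + 5 (mod f(x))

Multiply as integer polynomials: a · b = 6·x^6 + 40·x^5 + 45·x^4 + 36·x^3 + 13·x^2 + 3·x. Reducing coefficients mod 7: a · b ≡ 6·x^6 + 5·x^5 + 3·x^4 + x^3 + 6·x^2 + 3·x. Now divide by f(x) = x^4 + 4·x^3 + 4·x^2 + 2·x + 5 in F_7[x], eliminating the leading term at each step:
  leading term 6·x^6: subtract (6·x^2)·f(x) = 6·x^6 + 3·x^5 + 3·x^4 + 5·x^3 + 2·x^2, leaving 2·x^5 + 3·x^3 + 4·x^2 + 3·x (coefficients mod 7)
  leading term 2·x^5: subtract (2·x)·f(x) = 2·x^5 + x^4 + x^3 + 4·x^2 + 3·x, leaving 6·x^4 + 2·x^3 (coefficients mod 7)
  leading term 6·x^4: subtract (6)·f(x) = 6·x^4 + 3·x^3 + 3·x^2 + 5·x + 2, leaving 6·x^3 + 4·x^2 + 2·x + 5 (coefficients mod 7)
The degree is now < 4, so this is the remainder. Hence a · b ≡ 6·x^3 + 4·x^2 + 2·x + 5 in F_7[x]/(f).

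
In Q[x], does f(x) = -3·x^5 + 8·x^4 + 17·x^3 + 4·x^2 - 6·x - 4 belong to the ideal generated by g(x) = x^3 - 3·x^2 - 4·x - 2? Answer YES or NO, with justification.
YES

In Q[x] the ideal (g) consists of all multiples of g, so f ∈ (g) iff g | f, i.e. iff the remainder of f on division by g is 0. Divide f by g (g is monic, so eliminate the leading term of the running remainder at each step):
  leading term -3·x^5: subtract (-3·x^2)·g(x) = -3·x^5 + 9·x^4 + 12·x^3 + 6·x^2, leaving -x^4 + 5·x^3 - 2·x^2 - 6·x - 4
  leading term -x^4: subtract (-x)·g(x) = -x^4 + 3·x^3 + 4·x^2 + 2·x, leaving 2·x^3 - 6·x^2 - 8·x - 4
  leading term 2·x^3: subtract (2)·g(x) = 2·x^3 - 6·x^2 - 8·x - 4, leaving 0
The remainder is 0, so f(x) = g(x) · h(x) with h(x) = -3·x^2 - x + 2. Hence g | f, i.e. f ∈ (g).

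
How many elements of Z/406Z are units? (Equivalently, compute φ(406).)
Z/406Z has φ(406) = 168 units

An element a ∈ Z/406Z is a unit iff gcd(a, 406) = 1, so the number of units is φ(406). φ is multiplicative, with φ(p^e) = p^e − p^(e−1). Factorise 406 = 2 · 7 · 29. Then
  φ(406) = (2 − 1) · (7 − 1) · (29 − 1) = 1 · 6 · 28 = 168.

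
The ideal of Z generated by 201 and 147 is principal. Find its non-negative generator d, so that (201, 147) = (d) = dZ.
(201, 147) = (3); d = 3

In the PID Z, (a, b) is generated by gcd(a, b). Compute gcd(201, 147) with the extended Euclidean algorithm, tracking rows (r, s, t) with s·201 + t·147 = r:
  row A: (201, 1, 0)   [1·201 + 0·147 = 201]
  row B: (147, 0, 1)   [0·201 + 1·147 = 147]
  201 = 1·147 + 54   → row C = row A − 1·row B = (54, 1, −1)   [check: 1·201 − 1·147 = 54]
  147 = 2·54 + 39   → row D = row B − 2·row C = (39, −2, 3)   [check: −2·201 + 3·147 = 39]
  54 = 1·39 + 15   → row E = row C − 1·row D = (15, 3, −4)   [check: 3·201 − 4·147 = 15]
  39 = 2·15 + 9   → row F = row D − 2·row E = (9, −8, 11)   [check: −8·201 + 11·147 = 9]
  15 = 1·9 + 6   → row G = row E − 1·row F = (6, 11, −15)   [check: 11·201 − 15·147 = 6]
  9 = 1·6 + 3   → row H = row F − 1·row G = (3, −19, 26)   [check: −19·201 + 26·147 = 3]
  6 = 2·3 + 0   → remainder 0, stop. gcd = 3 (last nonzero row H).
So gcd(201, 147) = 3, with Bézout identity −19·201 + 26·147 = 3. Containment (⊇): the Bézout identity exhibits 3 as an element of (201, 147), giving (3) ⊆ (201, 147). Containment (⊆): since 3 | 201 and 3 | 147 (201 = 3·67, 147 = 3·49), every Z-linear combination of 201 and 147 is divisible by 3, so (201, 147) ⊆ (3). Therefore (201, 147) = (3), d = 3.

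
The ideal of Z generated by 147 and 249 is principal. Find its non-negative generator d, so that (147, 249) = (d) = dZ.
In the PID Z, (a, b) is generated by gcd(a, b). Compute gcd(249, 147) with the extended Euclidean algorithm, tracking rows (r, s, t) with s·249 + t·147 = r:
  row A: (249, 1, 0)   [1·249 + 0·147 = 249]
  row B: (147, 0, 1)   [0·249 + 1·147 = 147]
  249 = 1·147 + 102   → row C = row A − 1·row B = (102, 1, −1)   [check: 1·249 − 1·147 = 102]
  147 = 1·102 + 45   → row D = row B − 1·row C = (45, −1, 2)   [check: −1·249 + 2·147 = 45]
  102 = 2·45 + 12   → row E = row C − 2·row D = (12, 3, −5)   [check: 3·249 − 5·147 = 12]
  45 = 3·12 + 9   → row F = row D − 3·row E = (9, −10, 17)   [check: −10·249 + 17·147 = 9]
  12 = 1·9 + 3   → row G = row E − 1·row F = (3, 13, −22)   [check: 13·249 − 22·147 = 3]
  9 = 3·3 + 0   → remainder 0, stop. gcd = 3 (last nonzero row G).
So gcd(147, 249) = 3, with Bézout identity 13·249 − 22·147 = 3. Containment (⊇): the Bézout identity exhibits 3 as an element of (147, 249), giving (3) ⊆ (147, 249). Containment (⊆): since 3 | 147 and 3 | 249 (147 = 3·49, 249 = 3·83), every Z-linear combination of 147 and 249 is divisible by 3, so (147, 249) ⊆ (3). Therefore (147, 249) = (3), d = 3.

Final answer: (147, 249) = (3); d = 3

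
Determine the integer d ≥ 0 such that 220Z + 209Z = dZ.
(220, 209) = (11); d = 11

In the PID Z, (a, b) is generated by gcd(a, b). Compute gcd(220, 209) with the extended Euclidean algorithm, tracking rows (r, s, t) with s·220 + t·209 = r:
  row A: (220, 1, 0)   [1·220 + 0·209 = 220]
  row B: (209, 0, 1)   [0·220 + 1·209 = 209]
  220 = 1·209 + 11   → row C = row A − 1·row B = (11, 1, −1)   [check: 1·220 − 1·209 = 11]
  209 = 19·11 + 0   → remainder 0, stop. gcd = 11 (last nonzero row C).
So gcd(220, 209) = 11, with Bézout identity 1·220 − 1·209 = 11. Containment (⊇): the Bézout identity exhibits 11 as an element of (220, 209), giving (11) ⊆ (220, 209). Containment (⊆): since 11 | 220 and 11 | 209 (220 = 11·20, 209 = 11·19), every Z-linear combination of 220 and 209 is divisible by 11, so (220, 209) ⊆ (11). Therefore (220, 209) = (11), d = 11.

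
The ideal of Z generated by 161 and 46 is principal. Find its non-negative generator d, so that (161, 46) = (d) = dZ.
In the PID Z, (a, b) is generated by gcd(a, b). Compute gcd(161, 46) with the extended Euclidean algorithm, tracking rows (r, s, t) with s·161 + t·46 = r:
  row A: (161, 1, 0)   [1·161 + 0·46 = 161]
  row B: (46, 0, 1)   [0·161 + 1·46 = 46]
  161 = 3·46 + 23   → row C = row A − 3·row B = (23, 1, −3)   [check: 1·161 − 3·46 = 23]
  46 = 2·23 + 0   → remainder 0, stop. gcd = 23 (last nonzero row C).
So gcd(161, 46) = 23, with Bézout identity 1·161 − 3·46 = 23. Containment (⊇): the Bézout identity exhibits 23 as an element of (161, 46), giving (23) ⊆ (161, 46). Containment (⊆): since 23 | 161 and 23 | 46 (161 = 23·7, 46 = 23·2), every Z-linear combination of 161 and 46 is divisible by 23, so (161, 46) ⊆ (23). Therefore (161, 46) = (23), d = 23.

Final answer: (161, 46) = (23); d = 23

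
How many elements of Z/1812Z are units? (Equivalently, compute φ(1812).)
Z/1812Z has φ(1812) = 600 units

An element a ∈ Z/1812Z is a unit iff gcd(a, 1812) = 1, so the number of units is φ(1812). φ is multiplicative, with φ(p^e) = p^e − p^(e−1). Factorise 1812 = 2^2 · 3 · 151. Then
  φ(1812) = (2^2 − 2^1) · (3 − 1) · (151 − 1) = 2 · 2 · 150 = 600.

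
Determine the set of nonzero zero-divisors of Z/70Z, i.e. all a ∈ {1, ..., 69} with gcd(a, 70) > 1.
nonzero zero-divisors of Z/70Z = {2, 4, 5, 6, 7, 8, 10, 12, 14, 15, 16, 18, 20, 21, 22, 24, 25, 26, 28, 30, 32, 34, 35, 36, 38, 40, 42, 44, 45, 46, 48, 49, 50, 52, 54, 55, 56, 58, 60, 62, 63, 64, 65, 66, 68}

An element a ∈ Z/70Z (with a ≠ 0) is a zero-divisor iff gcd(a, 70) > 1 (because a is a unit precisely when gcd(a, n) = 1, and in Z/nZ every nonzero, non-unit element is a zero-divisor). Scan a = 1, ..., 69 and keep those with gcd(a, 70) > 1:
  gcd(2, 70) = 2, gcd(4, 70) = 2, gcd(5, 70) = 5, gcd(6, 70) = 2, gcd(7, 70) = 7, gcd(8, 70) = 2, gcd(10, 70) = 10, gcd(12, 70) = 2, gcd(14, 70) = 14, gcd(15, 70) = 5, gcd(16, 70) = 2, gcd(18, 70) = 2, gcd(20, 70) = 10, gcd(21, 70) = 7, gcd(22, 70) = 2, gcd(24, 70) = 2, gcd(25, 70) = 5, gcd(26, 70) = 2, gcd(28, 70) = 14, gcd(30, 70) = 10, gcd(32, 70) = 2, gcd(34, 70) = 2, gcd(35, 70) = 35, gcd(36, 70) = 2, gcd(38, 70) = 2, gcd(40, 70) = 10, gcd(42, 70) = 14, gcd(44, 70) = 2, gcd(45, 70) = 5, gcd(46, 70) = 2, gcd(48, 70) = 2, gcd(49, 70) = 7, gcd(50, 70) = 10, gcd(52, 70) = 2, gcd(54, 70) = 2, gcd(55, 70) = 5, gcd(56, 70) = 14, gcd(58, 70) = 2, gcd(60, 70) = 10, gcd(62, 70) = 2, gcd(63, 70) = 7, gcd(64, 70) = 2, gcd(65, 70) = 5, gcd(66, 70) = 2, gcd(68, 70) = 2.
All other a ∈ {1, ..., 69} have gcd(a, 70) = 1 and are units. So the nonzero zero-divisors are exactly the 45 values of a appearing in this scan.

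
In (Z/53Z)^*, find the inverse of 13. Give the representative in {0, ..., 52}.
Apply the extended Euclidean algorithm to (53, 13), tracking rows (r, s, t) with s·53 + t·13 = r. Each division r_prev = q·r_cur + r_new produces the new row as (previous row) − q·(current row):
  row A: (53, 1, 0)   [1·53 + 0·13 = 53]
  row B: (13, 0, 1)   [0·53 + 1·13 = 13]
  53 = 4·13 + 1   → row C = row A − 4·row B = (1, 1, −4)   [check: 1·53 − 4·13 = 1]
  13 = 13·1 + 0   → remainder 0, stop. gcd = 1 (last nonzero row C).
The gcd is 1, so 13 is invertible mod 53. The last nonzero row gives 1·53 − 4·13 = 1, so t = −4. So 13^(−1) ≡ −4 ≡ 49 (mod 53). Verify: 13 · 49 = 637 ≡ 1 (mod 53). ✓

Final answer: 13^(−1) ≡ 49 (mod 53)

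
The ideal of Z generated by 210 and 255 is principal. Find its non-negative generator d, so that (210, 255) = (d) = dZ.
(210, 255) = (15); d = 15

In the PID Z, (a, b) is generated by gcd(a, b). Compute gcd(255, 210) with the extended Euclidean algorithm, tracking rows (r, s, t) with s·255 + t·210 = r:
  row A: (255, 1, 0)   [1·255 + 0·210 = 255]
  row B: (210, 0, 1)   [0·255 + 1·210 = 210]
  255 = 1·210 + 45   → row C = row A − 1·row B = (45, 1, −1)   [check: 1·255 − 1·210 = 45]
  210 = 4·45 + 30   → row D = row B − 4·row C = (30, −4, 5)   [check: −4·255 + 5·210 = 30]
  45 = 1·30 + 15   → row E = row C − 1·row D = (15, 5, −6)   [check: 5·255 − 6·210 = 15]
  30 = 2·15 + 0   → remainder 0, stop. gcd = 15 (last nonzero row E).
So gcd(210, 255) = 15, with Bézout identity 5·255 − 6·210 = 15. Containment (⊇): the Bézout identity exhibits 15 as an element of (210, 255), giving (15) ⊆ (210, 255). Containment (⊆): since 15 | 210 and 15 | 255 (210 = 15·14, 255 = 15·17), every Z-linear combination of 210 and 255 is divisible by 15, so (210, 255) ⊆ (15). Therefore (210, 255) = (15), d = 15.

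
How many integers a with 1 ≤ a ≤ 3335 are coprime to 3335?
The number of a ∈ {1, ..., 3335} with gcd(a, 3335) = 1 is by definition Euler's totient φ(3335). φ is multiplicative, with φ(p^e) = p^e − p^(e−1). Factorise 3335 = 5 · 23 · 29. Then
  φ(3335) = (5 − 1) · (23 − 1) · (29 − 1) = 4 · 22 · 28 = 2464.
So there are 2464 such integers.

Final answer: 2464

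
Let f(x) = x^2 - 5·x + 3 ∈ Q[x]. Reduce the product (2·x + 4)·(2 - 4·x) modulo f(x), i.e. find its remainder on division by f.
First multiply in Q[x] without reducing: a · b = -8·x^2 - 12·x + 8. Now divide by f(x) = x^2 - 5·x + 3, eliminating the leading term at each step:
  leading term -8·x^2: subtract (-8)·f(x) = -8·x^2 + 40·x - 24, leaving 32 - 52·x
The degree is now < 2, so this is the remainder. Hence a · b ≡ 32 - 52·x in Q[x]/(f).

Final answer: a · b ≡ 32 - 52·x (mod f(x))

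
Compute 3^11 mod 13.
Use repeated squaring. Binary(11) = 1011. Walk through the bits of the exponent 11 left-to-right: at each bit after the leading one, square the running value, then multiply by 3 if the bit is 1 (always reducing mod 13):
  bit 1 = 1 (leading): start with 3.
  bit 2 = 0: square 3^2 = 9 (mod 13).
  bit 3 = 1: square 9^2 = 81 ≡ 3; bit is 1, so multiply 3·3 = 9 (mod 13).
  bit 4 = 1: square 9^2 = 81 ≡ 3; bit is 1, so multiply 3·3 = 9 (mod 13).
Final value: 3^11 ≡ 9 (mod 13).

Final answer: 9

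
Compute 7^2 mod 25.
24

Use repeated squaring. Binary(2) = 10. Walk through the bits of the exponent 2 left-to-right: at each bit after the leading one, square the running value, then multiply by 7 if the bit is 1 (always reducing mod 25):
  bit 1 = 1 (leading): start with 7.
  bit 2 = 0: square 7^2 = 49 ≡ 24 (mod 25).
Final value: 7^2 ≡ 24 (mod 25).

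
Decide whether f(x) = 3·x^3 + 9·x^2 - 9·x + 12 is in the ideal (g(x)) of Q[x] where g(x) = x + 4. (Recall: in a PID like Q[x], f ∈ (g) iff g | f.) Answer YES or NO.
YES

In Q[x] the ideal (g) consists of all multiples of g, so f ∈ (g) iff g | f, i.e. iff the remainder of f on division by g is 0. Divide f by g (g is monic, so eliminate the leading term of the running remainder at each step):
  leading term 3·x^3: subtract (3·x^2)·g(x) = 3·x^3 + 12·x^2, leaving -3·x^2 - 9·x + 12
  leading term -3·x^2: subtract (-3·x)·g(x) = -3·x^2 - 12·x, leaving 3·x + 12
  leading term 3·x: subtract (3)·g(x) = 3·x + 12, leaving 0
The remainder is 0, so f(x) = g(x) · h(x) with h(x) = 3·x^2 - 3·x + 3. Hence g | f, i.e. f ∈ (g).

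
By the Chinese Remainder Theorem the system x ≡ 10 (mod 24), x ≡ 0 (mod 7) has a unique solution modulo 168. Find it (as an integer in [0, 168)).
x ≡ 154 (mod 168); the representative in [0, 168) is 154

The moduli 24, 7 are pairwise coprime, so by the CRT there is a unique solution mod 24·7 = 168.
Solve by successive substitution. Start with x ≡ 10 (mod 24).
  Combine with x ≡ 0 (mod 7): write x = 10 + 24·t and require 10 + 24·t ≡ 0 (mod 7), i.e. 24·t ≡ 0 − 10 ≡ 4 (mod 7). Since 24^(−1) ≡ 5 (mod 7) (24 ≡ 3 (mod 7)), t ≡ 5·4 ≡ 6 (mod 7). So x ≡ 10 + 24·6 = 154 (mod 168).
Unique solution in [0, 168): x = 154.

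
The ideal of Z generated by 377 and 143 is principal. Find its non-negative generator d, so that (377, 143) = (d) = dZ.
In the PID Z, (a, b) is generated by gcd(a, b). Compute gcd(377, 143) with the extended Euclidean algorithm, tracking rows (r, s, t) with s·377 + t·143 = r:
  row A: (377, 1, 0)   [1·377 + 0·143 = 377]
  row B: (143, 0, 1)   [0·377 + 1·143 = 143]
  377 = 2·143 + 91   → row C = row A − 2·row B = (91, 1, −2)   [check: 1·377 − 2·143 = 91]
  143 = 1·91 + 52   → row D = row B − 1·row C = (52, −1, 3)   [check: −1·377 + 3·143 = 52]
  91 = 1·52 + 39   → row E = row C − 1·row D = (39, 2, −5)   [check: 2·377 − 5·143 = 39]
  52 = 1·39 + 13   → row F = row D − 1·row E = (13, −3, 8)   [check: −3·377 + 8·143 = 13]
  39 = 3·13 + 0   → remainder 0, stop. gcd = 13 (last nonzero row F).
So gcd(377, 143) = 13, with Bézout identity −3·377 + 8·143 = 13. Containment (⊇): the Bézout identity exhibits 13 as an element of (377, 143), giving (13) ⊆ (377, 143). Containment (⊆): since 13 | 377 and 13 | 143 (377 = 13·29, 143 = 13·11), every Z-linear combination of 377 and 143 is divisible by 13, so (377, 143) ⊆ (13). Therefore (377, 143) = (13), d = 13.

Final answer: (377, 143) = (13); d = 13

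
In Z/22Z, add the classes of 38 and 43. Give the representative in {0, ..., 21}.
15

Reduce the summands first: 38 ≡ 16, 43 ≡ 21 (mod 22), so 38 + 43 ≡ 16 + 21 (mod 22). 16 + 21 = 37; 37 = 1·22 + 15, so (38 + 43) mod 22 = 15.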